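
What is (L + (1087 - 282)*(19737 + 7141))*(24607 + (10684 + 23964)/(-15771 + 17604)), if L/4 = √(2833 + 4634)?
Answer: 976669100474410/1833 + 180557116*√7467/1833 ≈ 5.3283e+11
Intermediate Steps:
L = 4*√7467 (L = 4*√(2833 + 4634) = 4*√7467 ≈ 345.65)
(L + (1087 - 282)*(19737 + 7141))*(24607 + (10684 + 23964)/(-15771 + 17604)) = (4*√7467 + (1087 - 282)*(19737 + 7141))*(24607 + (10684 + 23964)/(-15771 + 17604)) = (4*√7467 + 805*26878)*(24607 + 34648/1833) = (4*√7467 + 21636790)*(24607 + 34648*(1/1833)) = (21636790 + 4*√7467)*(24607 + 34648/1833) = (21636790 + 4*√7467)*(45139279/1833) = 976669100474410/1833 + 180557116*√7467/1833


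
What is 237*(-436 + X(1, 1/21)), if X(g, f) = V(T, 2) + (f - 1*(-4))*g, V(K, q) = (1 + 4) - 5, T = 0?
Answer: -716609/7 ≈ -1.0237e+5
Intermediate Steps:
V(K, q) = 0 (V(K, q) = 5 - 5 = 0)
X(g, f) = g*(4 + f) (X(g, f) = 0 + (f - 1*(-4))*g = 0 + (f + 4)*g = 0 + (4 + f)*g = 0 + g*(4 + f) = g*(4 + f))
237*(-436 + X(1, 1/21)) = 237*(-436 + 1*(4 + 1/21)) = 237*(-436 + 1*(85/21)) = 237*(-436 + 85/21) = 237*(-9071/21) = -716609/7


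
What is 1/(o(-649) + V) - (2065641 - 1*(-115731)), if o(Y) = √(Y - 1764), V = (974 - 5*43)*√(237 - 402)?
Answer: (-I - 1655661348*√165 - 2181372*√2413)/(√2413 + 759*√165) ≈ -2.1814e+6 - 0.00010205*I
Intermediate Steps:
V = 759*I*√165 (V = (974 - 215)*√(-165) = 759*(I*√165) = 759*I*√165 ≈ 9749.5*I)
o(Y) = √(-1764 + Y)
1/(o(-649) + V) - (2065641 - 1*(-115731)) = 1/(√(-1764 - 649) + 759*I*√165) - (2065641 - 1*(-115731)) = 1/(√(-2413) + 759*I*√165) - (2065641 + 115731) = 1/(I*√2413 + 759*I*√165) - 1*2181372 = 1/(I*√2413 + 759*I*√165) - 2181372 = -2181372 + 1/(I*√2413 + 759*I*√165)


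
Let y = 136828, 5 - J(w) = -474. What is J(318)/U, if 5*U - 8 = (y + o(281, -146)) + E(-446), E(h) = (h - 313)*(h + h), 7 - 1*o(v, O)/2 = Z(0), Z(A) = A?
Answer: 2395/813878 ≈ 0.0029427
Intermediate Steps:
J(w) = 479 (J(w) = 5 - 1*(-474) = 5 + 474 = 479)
o(v, O) = 14 (o(v, O) = 14 - 2*0 = 14 + 0 = 14)
E(h) = 2*h*(-313 + h) (E(h) = (-313 + h)*(2*h) = 2*h*(-313 + h))
U = 813878/5 (U = 8/5 + ((136828 + 14) + 2*(-446)*(-313 - 446))/5 = 8/5 + (136842 + 2*(-446)*(-759))/5 = 8/5 + (136842 + 677028)/5 = 8/5 + (⅕)*813870 = 8/5 + 162774 = 813878/5 ≈ 1.6278e+5)
J(318)/U = 479/(813878/5) = 479*(5/813878) = 2395/813878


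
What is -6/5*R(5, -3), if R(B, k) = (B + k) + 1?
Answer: -18/5 ≈ -3.6000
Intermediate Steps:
R(B, k) = 1 + B + k
-6/5*R(5, -3) = -6/5*(1 + 5 - 3) = -6*(1/5)*3 = -6*3/5 = -1*18/5 = -18/5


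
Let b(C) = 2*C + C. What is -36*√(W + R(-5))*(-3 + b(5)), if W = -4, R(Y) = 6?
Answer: -432*√2 ≈ -610.94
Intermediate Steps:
b(C) = 3*C
-36*√(W + R(-5))*(-3 + b(5)) = -36*√(-4 + 6)*(-3 + 3*5) = -36*√2*(-3 + 15) = -36*√2*12 = -432*√2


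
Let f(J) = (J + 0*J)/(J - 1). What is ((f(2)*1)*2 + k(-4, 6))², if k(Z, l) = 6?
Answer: 100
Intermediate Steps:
f(J) = J/(-1 + J) (f(J) = (J + 0)/(-1 + J) = J/(-1 + J))
((f(2)*1)*2 + k(-4, 6))² = (((2/(-1 + 2))*1)*2 + 6)² = (((2/1)*1)*2 + 6)² = (((2*1)*1)*2 + 6)² = ((2*1)*2 + 6)² = (2*2 + 6)² = (4 + 6)² = 10² = 100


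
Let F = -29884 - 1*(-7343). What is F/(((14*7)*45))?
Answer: -22541/4410 ≈ -5.1113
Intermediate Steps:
F = -22541 (F = -29884 + 7343 = -22541)
F/(((14*7)*45)) = -22541/((14*7)*45) = -22541/(98*45) = -22541/4410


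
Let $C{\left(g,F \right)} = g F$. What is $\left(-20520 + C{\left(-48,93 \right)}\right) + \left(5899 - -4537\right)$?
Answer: $-14548$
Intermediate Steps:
$C{\left(g,F \right)} = F g$
$\left(-20520 + C{\left(-48,93 \right)}\right) + \left(5899 - -4537\right) = \left(-20520 + 93 \left(-48\right)\right) + \left(5899 - -4537\right) = \left(-20520 - 4464\right) + \left(5899 + 4537\right) = -24984 + 10436 = -14548$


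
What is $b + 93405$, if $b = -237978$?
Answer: $-144573$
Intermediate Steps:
$b + 93405 = -237978 + 93405 = -144573$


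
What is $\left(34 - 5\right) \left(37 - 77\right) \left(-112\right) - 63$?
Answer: $129857$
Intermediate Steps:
$\left(34 - 5\right) \left(37 - 77\right) \left(-112\right) - 63 = 29 \left(-40\right) \left(-112\right) - 63 = \left(-1160\right) \left(-112\right) - 63 = 129920 - 63 = 129857$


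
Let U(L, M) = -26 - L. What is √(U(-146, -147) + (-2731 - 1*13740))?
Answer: I*√16351 ≈ 127.87*I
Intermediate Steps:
√(U(-146, -147) + (-2731 - 1*13740)) = √((-26 - 1*(-146)) + (-2731 - 1*13740)) = √((-26 + 146) + (-2731 - 13740)) = √(120 - 16471) = √(-16351) = I*√16351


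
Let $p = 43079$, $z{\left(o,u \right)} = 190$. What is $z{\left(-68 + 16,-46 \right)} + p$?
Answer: $43269$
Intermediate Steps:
$z{\left(-68 + 16,-46 \right)} + p = 190 + 43079 = 43269$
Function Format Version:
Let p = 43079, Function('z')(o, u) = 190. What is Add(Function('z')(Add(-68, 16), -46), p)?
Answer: 43269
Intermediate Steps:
Add(Function('z')(Add(-68, 16), -46), p) = Add(190, 43079) = 43269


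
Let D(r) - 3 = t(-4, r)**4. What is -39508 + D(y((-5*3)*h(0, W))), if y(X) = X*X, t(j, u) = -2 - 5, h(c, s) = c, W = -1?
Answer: -37104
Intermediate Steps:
t(j, u) = -7
y(X) = X**2
D(r) = 2404 (D(r) = 3 + (-7)**4 = 3 + 2401 = 2404)
-39508 + D(y((-5*3)*h(0, W))) = -39508 + 2404 = -37104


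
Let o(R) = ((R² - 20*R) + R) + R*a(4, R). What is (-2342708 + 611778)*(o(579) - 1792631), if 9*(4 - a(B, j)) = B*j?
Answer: 2795574846030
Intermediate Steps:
a(B, j) = 4 - B*j/9
o(R) = R² - 19*R + R*(4 - 4*R/9) (o(R) = ((R² - 20*R) + R) + R*(4 - ⅑*4*R) = (R² - 19*R) + R*(4 - 4*R/9) = R² - 19*R + R*(4 - 4*R/9))
(-2342708 + 611778)*(o(579) - 1792631) = (-2342708 + 611778)*((5/9)*579*(-27 + 579) - 1792631) = -1730930*((5/9)*579*552 - 1792631) = -1730930*(177560 - 1792631) = -1730930*(-1615071) = 2795574846030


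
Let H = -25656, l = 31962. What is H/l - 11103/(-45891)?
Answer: -45694745/81487119 ≈ -0.56076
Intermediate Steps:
H/l - 11103/(-45891) = -25656/31962 - 11103/(-45891) = -25656*1/31962 - 11103*(-1/45891) = -4276/5327 + 3701/15297 = -45694745/81487119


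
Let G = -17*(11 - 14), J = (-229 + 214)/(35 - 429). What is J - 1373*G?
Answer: -27589047/394 ≈ -70023.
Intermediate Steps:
J = 15/394 (J = -15/(-394) = -15*(-1/394) = 15/394 ≈ 0.038071)
G = 51 (G = -17*(-3) = 51)
J - 1373*G = 15/394 - 1373*51 = 15/394 - 70023 = -27589047/394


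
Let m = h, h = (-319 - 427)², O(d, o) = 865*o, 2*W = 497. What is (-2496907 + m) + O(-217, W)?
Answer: -3450877/2 ≈ -1.7254e+6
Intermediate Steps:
W = 497/2 (W = (½)*497 = 497/2 ≈ 248.50)
h = 556516 (h = (-746)² = 556516)
m = 556516
(-2496907 + m) + O(-217, W) = (-2496907 + 556516) + 865*(497/2) = -1940391 + 429905/2 = -3450877/2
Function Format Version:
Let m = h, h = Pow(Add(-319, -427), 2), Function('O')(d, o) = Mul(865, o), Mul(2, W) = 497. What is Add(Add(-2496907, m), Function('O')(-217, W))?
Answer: Rational(-3450877, 2) ≈ -1.7254e+6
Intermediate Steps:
W = Rational(497, 2) (W = Mul(Rational(1, 2), 497) = Rational(497, 2) ≈ 248.50)
h = 556516 (h = Pow(-746, 2) = 556516)
m = 556516
Add(Add(-2496907, m), Function('O')(-217, W)) = Add(Add(-2496907, 556516), Mul(865, Rational(497, 2))) = Add(-1940391, Rational(429905, 2)) = Rational(-3450877, 2)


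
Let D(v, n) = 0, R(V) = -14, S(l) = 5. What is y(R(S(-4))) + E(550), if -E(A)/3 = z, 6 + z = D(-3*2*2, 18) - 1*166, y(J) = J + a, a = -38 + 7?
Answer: 471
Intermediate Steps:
a = -31
y(J) = -31 + J (y(J) = J - 31 = -31 + J)
z = -172 (z = -6 + (0 - 1*166) = -6 + (0 - 166) = -6 - 166 = -172)
E(A) = 516 (E(A) = -3*(-172) = 516)
y(R(S(-4))) + E(550) = (-31 - 14) + 516 = -45 + 516 = 471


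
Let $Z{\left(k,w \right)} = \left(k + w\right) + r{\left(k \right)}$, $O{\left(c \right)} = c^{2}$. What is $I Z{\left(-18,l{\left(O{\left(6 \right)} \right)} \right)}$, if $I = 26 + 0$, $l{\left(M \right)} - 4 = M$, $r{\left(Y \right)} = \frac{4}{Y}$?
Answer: $\frac{5096}{9} \approx 566.22$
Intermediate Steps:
$l{\left(M \right)} = 4 + M$
$I = 26$
$Z{\left(k,w \right)} = k + w + \frac{4}{k}$ ($Z{\left(k,w \right)} = \left(k + w\right) + \frac{4}{k} = k + w + \frac{4}{k}$)
$I Z{\left(-18,l{\left(O{\left(6 \right)} \right)} \right)} = 26 \left(-18 + \left(4 + 6^{2}\right) + \frac{4}{-18}\right) = 26 \left(-18 + \left(4 + 36\right) + 4 \left(- \frac{1}{18}\right)\right) = 26 \left(-18 + 40 - \frac{2}{9}\right) = 26 \cdot \frac{196}{9} = \frac{5096}{9}$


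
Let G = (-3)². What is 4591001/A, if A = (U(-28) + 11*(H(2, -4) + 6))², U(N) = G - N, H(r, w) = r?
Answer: 4591001/15625 ≈ 293.82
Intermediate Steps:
G = 9
U(N) = 9 - N
A = 15625 (A = ((9 - 1*(-28)) + 11*(2 + 6))² = ((9 + 28) + 11*8)² = (37 + 88)² = 125² = 15625)
4591001/A = 4591001/15625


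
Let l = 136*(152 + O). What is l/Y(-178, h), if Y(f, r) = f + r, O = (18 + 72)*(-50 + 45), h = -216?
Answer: 20264/197 ≈ 102.86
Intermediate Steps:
O = -450 (O = 90*(-5) = -450)
l = -40528 (l = 136*(152 - 450) = 136*(-298) = -40528)
l/Y(-178, h) = -40528/(-178 - 216) = -40528/(-394) = -40528*(-1/394) = 20264/197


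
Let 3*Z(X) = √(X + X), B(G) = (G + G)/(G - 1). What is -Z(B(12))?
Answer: -4*√33/33 ≈ -0.69631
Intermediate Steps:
B(G) = 2*G/(-1 + G) (B(G) = (2*G)/(-1 + G) = 2*G/(-1 + G))
Z(X) = √2*√X/3 (Z(X) = √(X + X)/3 = √(2*X)/3 = (√2*√X)/3 = √2*√X/3)
-Z(B(12)) = -√2*√(2*12/(-1 + 12))/3 = -√2*√(2*12/11)/3 = -√2*√(2*12*(1/11))/3 = -√2*√(24/11)/3 = -√2*2*√66/11/3 = -4*√33/33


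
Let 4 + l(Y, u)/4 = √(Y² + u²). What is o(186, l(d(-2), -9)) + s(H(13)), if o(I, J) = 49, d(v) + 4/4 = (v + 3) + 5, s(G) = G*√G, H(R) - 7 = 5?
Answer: 49 + 24*√3 ≈ 90.569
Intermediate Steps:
H(R) = 12 (H(R) = 7 + 5 = 12)
s(G) = G^(3/2)
d(v) = 7 + v (d(v) = -1 + ((v + 3) + 5) = -1 + ((3 + v) + 5) = -1 + (8 + v) = 7 + v)
l(Y, u) = -16 + 4*√(Y² + u²)
o(186, l(d(-2), -9)) + s(H(13)) = 49 + 12^(3/2) = 49 + 24*√3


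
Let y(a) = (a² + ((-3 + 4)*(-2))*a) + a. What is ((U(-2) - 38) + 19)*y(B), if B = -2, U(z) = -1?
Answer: -120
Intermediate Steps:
y(a) = a² - a (y(a) = (a² + (1*(-2))*a) + a = (a² - 2*a) + a = a² - a)
((U(-2) - 38) + 19)*y(B) = ((-1 - 38) + 19)*(-2*(-1 - 2)) = (-39 + 19)*(-2*(-3)) = -20*6 = -120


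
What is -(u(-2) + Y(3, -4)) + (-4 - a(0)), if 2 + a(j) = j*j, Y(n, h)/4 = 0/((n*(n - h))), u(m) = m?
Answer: 0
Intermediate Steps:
Y(n, h) = 0 (Y(n, h) = 4*(0/((n*(n - h)))) = 4*(0*(1/(n*(n - h)))) = 4*0 = 0)
a(j) = -2 + j**2 (a(j) = -2 + j*j = -2 + j**2)
-(u(-2) + Y(3, -4)) + (-4 - a(0)) = -(-2 + 0) + (-4 - (-2 + 0**2)) = -1*(-2) + (-4 - (-2 + 0)) = 2 + (-4 - 1*(-2)) = 2 + (-4 + 2) = 2 - 2 = 0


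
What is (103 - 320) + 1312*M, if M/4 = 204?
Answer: 1070375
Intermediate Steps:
M = 816 (M = 4*204 = 816)
(103 - 320) + 1312*M = (103 - 320) + 1312*816 = -217 + 1070592 = 1070375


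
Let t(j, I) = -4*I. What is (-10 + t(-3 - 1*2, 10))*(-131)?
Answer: 6550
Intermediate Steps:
(-10 + t(-3 - 1*2, 10))*(-131) = (-10 - 4*10)*(-131) = (-10 - 40)*(-131) = -50*(-131) = 6550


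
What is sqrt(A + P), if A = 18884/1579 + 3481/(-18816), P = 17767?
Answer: sqrt(5004314961356442)/530544 ≈ 133.34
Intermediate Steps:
A = 349824845/29710464 (A = 18884*(1/1579) + 3481*(-1/18816) = 18884/1579 - 3481/18816 = 349824845/29710464 ≈ 11.774)
sqrt(A + P) = sqrt(349824845/29710464 + 17767) = sqrt(528215638733/29710464) = sqrt(5004314961356442)/530544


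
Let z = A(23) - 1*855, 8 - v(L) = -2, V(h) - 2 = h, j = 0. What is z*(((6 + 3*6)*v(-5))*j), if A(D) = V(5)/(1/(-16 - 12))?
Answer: 0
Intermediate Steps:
V(h) = 2 + h
v(L) = 10 (v(L) = 8 - 1*(-2) = 8 + 2 = 10)
A(D) = -196 (A(D) = (2 + 5)/(1/(-16 - 12)) = 7/(1/(-28)) = 7/(-1/28) = 7*(-28) = -196)
z = -1051 (z = -196 - 1*855 = -196 - 855 = -1051)
z*(((6 + 3*6)*v(-5))*j) = -1051*(6 + 3*6)*10*0 = -1051*(6 + 18)*10*0 = -1051*24*10*0 = -252240*0 = -1051*0 = 0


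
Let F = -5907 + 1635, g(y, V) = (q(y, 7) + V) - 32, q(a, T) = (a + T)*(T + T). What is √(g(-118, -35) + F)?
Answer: I*√5893 ≈ 76.766*I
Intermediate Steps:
q(a, T) = 2*T*(T + a) (q(a, T) = (T + a)*(2*T) = 2*T*(T + a))
g(y, V) = 66 + V + 14*y (g(y, V) = (2*7*(7 + y) + V) - 32 = ((98 + 14*y) + V) - 32 = (98 + V + 14*y) - 32 = 66 + V + 14*y)
F = -4272
√(g(-118, -35) + F) = √((66 - 35 + 14*(-118)) - 4272) = √((66 - 35 - 1652) - 4272) = √(-1621 - 4272) = √(-5893) = I*√5893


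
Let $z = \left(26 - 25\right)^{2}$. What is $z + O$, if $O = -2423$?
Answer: $-2422$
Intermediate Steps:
$z = 1$ ($z = 1^{2} = 1$)
$z + O = 1 - 2423 = -2422$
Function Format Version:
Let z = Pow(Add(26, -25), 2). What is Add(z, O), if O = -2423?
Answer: -2422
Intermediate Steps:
z = 1 (z = Pow(1, 2) = 1)
Add(z, O) = Add(1, -2423) = -2422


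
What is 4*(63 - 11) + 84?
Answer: 292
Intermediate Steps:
4*(63 - 11) + 84 = 4*52 + 84 = 208 + 84 = 292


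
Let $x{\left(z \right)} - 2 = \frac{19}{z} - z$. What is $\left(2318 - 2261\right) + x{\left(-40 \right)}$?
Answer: $\frac{3941}{40} \approx 98.525$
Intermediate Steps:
$x{\left(z \right)} = 2 - z + \frac{19}{z}$ ($x{\left(z \right)} = 2 - \left(z - \frac{19}{z}\right) = 2 - z + \frac{19}{z}$)
$\left(2318 - 2261\right) + x{\left(-40 \right)} = \left(2318 - 2261\right) + \left(2 - -40 + \frac{19}{-40}\right) = \left(2318 - 2261\right) + \left(2 + 40 + 19 \left(- \frac{1}{40}\right)\right) = \left(2318 - 2261\right) + \left(2 + 40 - \frac{19}{40}\right) = 57 + \frac{1661}{40} = \frac{3941}{40}$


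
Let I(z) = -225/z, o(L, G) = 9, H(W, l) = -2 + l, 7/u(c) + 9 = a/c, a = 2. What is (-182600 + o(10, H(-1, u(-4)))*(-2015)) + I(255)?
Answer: -3412510/17 ≈ -2.0074e+5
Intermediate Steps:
u(c) = 7/(-9 + 2/c)
(-182600 + o(10, H(-1, u(-4)))*(-2015)) + I(255) = (-182600 + 9*(-2015)) - 225/255 = (-182600 - 18135) - 225*1/255 = -200735 - 15/17 = -3412510/17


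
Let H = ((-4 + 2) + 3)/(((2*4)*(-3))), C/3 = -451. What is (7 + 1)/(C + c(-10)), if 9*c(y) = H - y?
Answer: -1728/292009 ≈ -0.0059176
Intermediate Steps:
C = -1353 (C = 3*(-451) = -1353)
H = -1/24 (H = (-2 + 3)/((8*(-3))) = 1/(-24) = 1*(-1/24) = -1/24 ≈ -0.041667)
c(y) = -1/216 - y/9 (c(y) = (-1/24 - y)/9 = -1/216 - y/9)
(7 + 1)/(C + c(-10)) = (7 + 1)/(-1353 + (-1/216 - ⅑*(-10))) = 8/(-1353 + (-1/216 + 10/9)) = 8/(-1353 + 239/216) = 8/(-292009/216) = 8*(-216/292009) = -1728/292009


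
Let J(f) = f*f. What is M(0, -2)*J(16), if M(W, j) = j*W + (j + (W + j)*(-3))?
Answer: 1024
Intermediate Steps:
J(f) = f²
M(W, j) = -3*W - 2*j + W*j (M(W, j) = W*j + (j + (-3*W - 3*j)) = W*j + (-3*W - 2*j) = -3*W - 2*j + W*j)
M(0, -2)*J(16) = (-3*0 - 2*(-2) + 0*(-2))*16² = (0 + 4 + 0)*256 = 4*256 = 1024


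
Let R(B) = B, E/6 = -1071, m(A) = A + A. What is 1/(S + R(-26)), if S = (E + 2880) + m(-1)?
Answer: -1/3574 ≈ -0.00027980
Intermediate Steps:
m(A) = 2*A
E = -6426 (E = 6*(-1071) = -6426)
S = -3548 (S = (-6426 + 2880) + 2*(-1) = -3546 - 2 = -3548)
1/(S + R(-26)) = 1/(-3548 - 26) = 1/(-3574) = -1/3574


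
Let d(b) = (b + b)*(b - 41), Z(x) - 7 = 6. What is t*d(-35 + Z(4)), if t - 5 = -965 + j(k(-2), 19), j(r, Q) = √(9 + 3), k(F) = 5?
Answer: -2661120 + 5544*√3 ≈ -2.6515e+6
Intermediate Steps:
j(r, Q) = 2*√3 (j(r, Q) = √12 = 2*√3)
Z(x) = 13 (Z(x) = 7 + 6 = 13)
t = -960 + 2*√3 (t = 5 + (-965 + 2*√3) = -960 + 2*√3 ≈ -956.54)
d(b) = 2*b*(-41 + b) (d(b) = (2*b)*(-41 + b) = 2*b*(-41 + b))
t*d(-35 + Z(4)) = (-960 + 2*√3)*(2*(-35 + 13)*(-41 + (-35 + 13))) = (-960 + 2*√3)*(2*(-22)*(-41 - 22)) = (-960 + 2*√3)*(2*(-22)*(-63)) = (-960 + 2*√3)*2772 = -2661120 + 5544*√3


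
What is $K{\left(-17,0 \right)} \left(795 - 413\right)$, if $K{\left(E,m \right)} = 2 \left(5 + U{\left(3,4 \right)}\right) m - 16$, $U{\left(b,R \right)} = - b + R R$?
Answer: $-6112$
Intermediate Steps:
$U{\left(b,R \right)} = R^{2} - b$ ($U{\left(b,R \right)} = - b + R^{2} = R^{2} - b$)
$K{\left(E,m \right)} = -16 + 36 m$ ($K{\left(E,m \right)} = 2 \left(5 + \left(4^{2} - 3\right)\right) m - 16 = 2 \left(5 + \left(16 - 3\right)\right) m - 16 = 2 \left(5 + 13\right) m - 16 = 2 \cdot 18 m - 16 = 36 m - 16 = -16 + 36 m$)
$K{\left(-17,0 \right)} \left(795 - 413\right) = \left(-16 + 36 \cdot 0\right) \left(795 - 413\right) = \left(-16 + 0\right) 382 = \left(-16\right) 382 = -6112$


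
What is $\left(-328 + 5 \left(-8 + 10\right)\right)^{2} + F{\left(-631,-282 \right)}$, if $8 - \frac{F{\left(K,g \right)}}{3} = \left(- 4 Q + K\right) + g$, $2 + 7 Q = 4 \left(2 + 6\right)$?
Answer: $\frac{727569}{7} \approx 1.0394 \cdot 10^{5}$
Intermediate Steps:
$Q = \frac{30}{7}$ ($Q = - \frac{2}{7} + \frac{4 \left(2 + 6\right)}{7} = - \frac{2}{7} + \frac{4 \cdot 8}{7} = - \frac{2}{7} + \frac{1}{7} \cdot 32 = - \frac{2}{7} + \frac{32}{7} = \frac{30}{7} \approx 4.2857$)
$F{\left(K,g \right)} = \frac{528}{7} - 3 K - 3 g$ ($F{\left(K,g \right)} = 24 - 3 \left(\left(\left(-4\right) \frac{30}{7} + K\right) + g\right) = 24 - 3 \left(\left(- \frac{120}{7} + K\right) + g\right) = 24 - 3 \left(- \frac{120}{7} + K + g\right) = 24 - \left(- \frac{360}{7} + 3 K + 3 g\right) = \frac{528}{7} - 3 K - 3 g$)
$\left(-328 + 5 \left(-8 + 10\right)\right)^{2} + F{\left(-631,-282 \right)} = \left(-328 + 5 \left(-8 + 10\right)\right)^{2} - - \frac{19701}{7} = \left(-328 + 5 \cdot 2\right)^{2} + \left(\frac{528}{7} + 1893 + 846\right) = \left(-328 + 10\right)^{2} + \frac{19701}{7} = \left(-318\right)^{2} + \frac{19701}{7} = 101124 + \frac{19701}{7} = \frac{727569}{7}$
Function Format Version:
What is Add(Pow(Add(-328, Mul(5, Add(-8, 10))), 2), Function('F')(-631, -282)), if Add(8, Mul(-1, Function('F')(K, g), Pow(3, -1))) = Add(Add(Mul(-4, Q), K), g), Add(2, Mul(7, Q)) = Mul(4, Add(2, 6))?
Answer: Rational(727569, 7) ≈ 1.0394e+5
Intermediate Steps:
Q = Rational(30, 7) (Q = Add(Rational(-2, 7), Mul(Rational(1, 7), Mul(4, Add(2, 6)))) = Add(Rational(-2, 7), Mul(Rational(1, 7), Mul(4, 8))) = Add(Rational(-2, 7), Mul(Rational(1, 7), 32)) = Add(Rational(-2, 7), Rational(32, 7)) = Rational(30, 7) ≈ 4.2857)
Function('F')(K, g) = Add(Rational(528, 7), Mul(-3, K), Mul(-3, g)) (Function('F')(K, g) = Add(24, Mul(-3, Add(Add(Mul(-4, Rational(30, 7)), K), g))) = Add(24, Mul(-3, Add(Add(Rational(-120, 7), K), g))) = Add(24, Mul(-3, Add(Rational(-120, 7), K, g))) = Add(24, Add(Rational(360, 7), Mul(-3, K), Mul(-3, g))) = Add(Rational(528, 7), Mul(-3, K), Mul(-3, g)))
Add(Pow(Add(-328, Mul(5, Add(-8, 10))), 2), Function('F')(-631, -282)) = Add(Pow(Add(-328, Mul(5, Add(-8, 10))), 2), Add(Rational(528, 7), Mul(-3, -631), Mul(-3, -282))) = Add(Pow(Add(-328, Mul(5, 2)), 2), Add(Rational(528, 7), 1893, 846)) = Add(Pow(Add(-328, 10), 2), Rational(19701, 7)) = Add(Pow(-318, 2), Rational(19701, 7)) = Add(101124, Rational(19701, 7)) = Rational(727569, 7)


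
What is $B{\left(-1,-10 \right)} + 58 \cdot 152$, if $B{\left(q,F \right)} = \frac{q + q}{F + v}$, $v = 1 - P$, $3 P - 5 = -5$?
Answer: $\frac{79346}{9} \approx 8816.2$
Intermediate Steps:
$P = 0$ ($P = \frac{5}{3} + \frac{1}{3} \left(-5\right) = \frac{5}{3} - \frac{5}{3} = 0$)
$v = 1$ ($v = 1 - 0 = 1 + 0 = 1$)
$B{\left(q,F \right)} = \frac{2 q}{1 + F}$ ($B{\left(q,F \right)} = \frac{q + q}{F + 1} = \frac{2 q}{1 + F}$)
$B{\left(-1,-10 \right)} + 58 \cdot 152 = 2 \left(-1\right) \frac{1}{1 - 10} + 58 \cdot 152 = 2 \left(-1\right) \frac{1}{-9} + 8816 = 2 \left(-1\right) \left(- \frac{1}{9}\right) + 8816 = \frac{2}{9} + 8816 = \frac{79346}{9}$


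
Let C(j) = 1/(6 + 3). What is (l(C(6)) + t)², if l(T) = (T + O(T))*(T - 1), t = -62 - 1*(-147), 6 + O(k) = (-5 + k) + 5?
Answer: 53304601/6561 ≈ 8124.5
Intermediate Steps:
O(k) = -6 + k (O(k) = -6 + ((-5 + k) + 5) = -6 + k)
C(j) = ⅑ (C(j) = 1/9 = ⅑)
t = 85 (t = -62 + 147 = 85)
l(T) = (-1 + T)*(-6 + 2*T) (l(T) = (T + (-6 + T))*(T - 1) = (-6 + 2*T)*(-1 + T) = (-1 + T)*(-6 + 2*T))
(l(C(6)) + t)² = ((6 - 8*⅑ + 2*(⅑)²) + 85)² = ((6 - 8/9 + 2*(1/81)) + 85)² = ((6 - 8/9 + 2/81) + 85)² = (416/81 + 85)² = (7301/81)² = 53304601/6561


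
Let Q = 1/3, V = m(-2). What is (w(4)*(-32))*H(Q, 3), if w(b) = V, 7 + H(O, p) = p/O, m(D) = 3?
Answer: -192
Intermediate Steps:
V = 3
Q = 1/3 ≈ 0.33333
H(O, p) = -7 + p/O
w(b) = 3
(w(4)*(-32))*H(Q, 3) = (3*(-32))*(-7 + 3/(1/3)) = -96*(-7 + 3*3) = -96*(-7 + 9) = -96*2 = -192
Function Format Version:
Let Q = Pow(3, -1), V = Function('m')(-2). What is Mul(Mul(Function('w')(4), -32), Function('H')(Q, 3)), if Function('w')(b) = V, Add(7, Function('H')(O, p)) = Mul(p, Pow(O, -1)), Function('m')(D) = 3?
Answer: -192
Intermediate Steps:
V = 3
Q = Rational(1, 3) ≈ 0.33333
Function('H')(O, p) = Add(-7, Mul(p, Pow(O, -1)))
Function('w')(b) = 3
Mul(Mul(Function('w')(4), -32), Function('H')(Q, 3)) = Mul(Mul(3, -32), Add(-7, Mul(3, Pow(Rational(1, 3), -1)))) = Mul(-96, Add(-7, Mul(3, 3))) = Mul(-96, Add(-7, 9)) = Mul(-96, 2) = -192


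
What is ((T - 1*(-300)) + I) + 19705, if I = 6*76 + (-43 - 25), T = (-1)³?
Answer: 20392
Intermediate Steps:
T = -1
I = 388 (I = 456 - 68 = 388)
((T - 1*(-300)) + I) + 19705 = ((-1 - 1*(-300)) + 388) + 19705 = ((-1 + 300) + 388) + 19705 = (299 + 388) + 19705 = 687 + 19705 = 20392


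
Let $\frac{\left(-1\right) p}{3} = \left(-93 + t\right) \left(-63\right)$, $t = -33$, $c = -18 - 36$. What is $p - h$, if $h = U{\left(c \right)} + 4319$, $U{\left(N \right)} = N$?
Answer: $-28079$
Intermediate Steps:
$c = -54$
$h = 4265$ ($h = -54 + 4319 = 4265$)
$p = -23814$ ($p = - 3 \left(-93 - 33\right) \left(-63\right) = - 3 \left(\left(-126\right) \left(-63\right)\right) = \left(-3\right) 7938 = -23814$)
$p - h = -23814 - 4265 = -28079$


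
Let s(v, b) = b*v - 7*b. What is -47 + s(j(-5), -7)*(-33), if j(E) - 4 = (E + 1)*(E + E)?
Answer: 8500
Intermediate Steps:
j(E) = 4 + 2*E*(1 + E) (j(E) = 4 + (E + 1)*(E + E) = 4 + (1 + E)*(2*E) = 4 + 2*E*(1 + E))
s(v, b) = -7*b + b*v
-47 + s(j(-5), -7)*(-33) = -47 - 7*(-7 + (4 + 2*(-5) + 2*(-5)²))*(-33) = -47 - 7*(-7 + (4 - 10 + 2*25))*(-33) = -47 - 7*(-7 + (4 - 10 + 50))*(-33) = -47 - 7*(-7 + 44)*(-33) = -47 - 7*37*(-33) = -47 - 259*(-33) = -47 + 8547 = 8500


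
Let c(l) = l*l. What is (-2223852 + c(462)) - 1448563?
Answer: -3458971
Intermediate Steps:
c(l) = l**2
(-2223852 + c(462)) - 1448563 = (-2223852 + 462**2) - 1448563 = (-2223852 + 213444) - 1448563 = -2010408 - 1448563 = -3458971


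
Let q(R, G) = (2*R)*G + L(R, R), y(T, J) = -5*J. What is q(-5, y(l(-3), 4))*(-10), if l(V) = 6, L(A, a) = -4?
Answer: -1960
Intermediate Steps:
q(R, G) = -4 + 2*G*R (q(R, G) = (2*R)*G - 4 = 2*G*R - 4 = -4 + 2*G*R)
q(-5, y(l(-3), 4))*(-10) = (-4 + 2*(-5*4)*(-5))*(-10) = (-4 + 2*(-20)*(-5))*(-10) = (-4 + 200)*(-10) = 196*(-10) = -1960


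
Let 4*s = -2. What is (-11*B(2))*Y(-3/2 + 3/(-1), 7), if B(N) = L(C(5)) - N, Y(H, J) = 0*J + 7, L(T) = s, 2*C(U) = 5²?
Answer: 385/2 ≈ 192.50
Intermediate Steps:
s = -½ (s = (¼)*(-2) = -½ ≈ -0.50000)
C(U) = 25/2 (C(U) = (½)*5² = (½)*25 = 25/2)
L(T) = -½
Y(H, J) = 7 (Y(H, J) = 0 + 7 = 7)
B(N) = -½ - N
(-11*B(2))*Y(-3/2 + 3/(-1), 7) = -11*(-½ - 1*2)*7 = -11*(-½ - 2)*7 = -11*(-5/2)*7 = (55/2)*7 = 385/2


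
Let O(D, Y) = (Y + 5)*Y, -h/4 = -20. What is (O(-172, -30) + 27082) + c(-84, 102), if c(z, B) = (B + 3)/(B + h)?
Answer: 723647/26 ≈ 27833.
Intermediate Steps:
h = 80 (h = -4*(-20) = 80)
O(D, Y) = Y*(5 + Y) (O(D, Y) = (5 + Y)*Y = Y*(5 + Y))
c(z, B) = (3 + B)/(80 + B) (c(z, B) = (B + 3)/(B + 80) = (3 + B)/(80 + B))
(O(-172, -30) + 27082) + c(-84, 102) = (-30*(5 - 30) + 27082) + (3 + 102)/(80 + 102) = (-30*(-25) + 27082) + 105/182 = (750 + 27082) + (1/182)*105 = 27832 + 15/26 = 723647/26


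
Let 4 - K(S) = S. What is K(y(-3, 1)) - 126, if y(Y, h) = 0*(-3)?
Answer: -122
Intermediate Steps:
y(Y, h) = 0
K(S) = 4 - S
K(y(-3, 1)) - 126 = (4 - 1*0) - 126 = (4 + 0) - 126 = 4 - 126 = -122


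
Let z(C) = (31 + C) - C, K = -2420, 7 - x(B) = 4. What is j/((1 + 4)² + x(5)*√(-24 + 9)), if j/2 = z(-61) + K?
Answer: -11945/76 + 7167*I*√15/380 ≈ -157.17 + 73.047*I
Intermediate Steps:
x(B) = 3 (x(B) = 7 - 1*4 = 7 - 4 = 3)
z(C) = 31
j = -4778 (j = 2*(31 - 2420) = 2*(-2389) = -4778)
j/((1 + 4)² + x(5)*√(-24 + 9)) = -4778/((1 + 4)² + 3*√(-24 + 9)) = -4778/(5² + 3*√(-15)) = -4778/(25 + 3*(I*√15)) = -4778/(25 + 3*I*√15)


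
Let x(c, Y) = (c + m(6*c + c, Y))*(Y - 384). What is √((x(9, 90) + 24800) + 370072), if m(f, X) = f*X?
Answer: I*√1274754 ≈ 1129.1*I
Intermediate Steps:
m(f, X) = X*f
x(c, Y) = (-384 + Y)*(c + 7*Y*c) (x(c, Y) = (c + Y*(6*c + c))*(Y - 384) = (c + Y*(7*c))*(-384 + Y) = (c + 7*Y*c)*(-384 + Y) = (-384 + Y)*(c + 7*Y*c))
√((x(9, 90) + 24800) + 370072) = √((9*(-384 - 2687*90 + 7*90²) + 24800) + 370072) = √((9*(-384 - 241830 + 7*8100) + 24800) + 370072) = √((9*(-384 - 241830 + 56700) + 24800) + 370072) = √((9*(-185514) + 24800) + 370072) = √((-1669626 + 24800) + 370072) = √(-1644826 + 370072) = √(-1274754) = I*√1274754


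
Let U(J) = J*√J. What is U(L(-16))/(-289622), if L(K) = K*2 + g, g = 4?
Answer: 28*I*√7/144811 ≈ 0.00051157*I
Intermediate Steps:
L(K) = 4 + 2*K (L(K) = K*2 + 4 = 2*K + 4 = 4 + 2*K)
U(J) = J^(3/2)
U(L(-16))/(-289622) = (4 + 2*(-16))^(3/2)/(-289622) = (4 - 32)^(3/2)*(-1/289622) = (-28)^(3/2)*(-1/289622) = -56*I*√7*(-1/289622) = 28*I*√7/144811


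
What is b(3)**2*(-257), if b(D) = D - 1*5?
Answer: -1028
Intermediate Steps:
b(D) = -5 + D (b(D) = D - 5 = -5 + D)
b(3)**2*(-257) = (-5 + 3)**2*(-257) = (-2)**2*(-257) = 4*(-257) = -1028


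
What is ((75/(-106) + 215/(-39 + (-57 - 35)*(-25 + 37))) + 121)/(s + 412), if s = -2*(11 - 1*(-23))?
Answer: 14551603/41678352 ≈ 0.34914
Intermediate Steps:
s = -68 (s = -2*(11 + 23) = -2*34 = -68)
((75/(-106) + 215/(-39 + (-57 - 35)*(-25 + 37))) + 121)/(s + 412) = ((75/(-106) + 215/(-39 + (-57 - 35)*(-25 + 37))) + 121)/(-68 + 412) = ((75*(-1/106) + 215/(-39 - 92*12)) + 121)/344 = ((-75/106 + 215/(-39 - 1104)) + 121)*(1/344) = ((-75/106 + 215/(-1143)) + 121)*(1/344) = ((-75/106 + 215*(-1/1143)) + 121)*(1/344) = ((-75/106 - 215/1143) + 121)*(1/344) = (-108515/121158 + 121)*(1/344) = (14551603/121158)*(1/344) = 14551603/41678352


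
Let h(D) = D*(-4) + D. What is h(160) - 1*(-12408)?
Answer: 11928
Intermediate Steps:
h(D) = -3*D (h(D) = -4*D + D = -3*D)
h(160) - 1*(-12408) = -3*160 - 1*(-12408) = -480 + 12408 = 11928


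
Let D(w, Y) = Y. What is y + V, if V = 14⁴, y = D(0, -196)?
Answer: 38220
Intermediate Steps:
y = -196
V = 38416
y + V = -196 + 38416 = 38220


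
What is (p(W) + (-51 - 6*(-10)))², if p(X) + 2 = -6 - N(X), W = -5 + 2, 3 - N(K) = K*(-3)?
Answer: 49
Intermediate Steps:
N(K) = 3 + 3*K (N(K) = 3 - K*(-3) = 3 - (-3)*K = 3 + 3*K)
W = -3
p(X) = -11 - 3*X (p(X) = -2 + (-6 - (3 + 3*X)) = -2 + (-6 + (-3 - 3*X)) = -2 + (-9 - 3*X) = -11 - 3*X)
(p(W) + (-51 - 6*(-10)))² = ((-11 - 3*(-3)) + (-51 - 6*(-10)))² = ((-11 + 9) + (-51 - 1*(-60)))² = (-2 + (-51 + 60))² = (-2 + 9)² = 7² = 49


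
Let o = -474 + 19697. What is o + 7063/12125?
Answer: 233085938/12125 ≈ 19224.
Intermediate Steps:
o = 19223
o + 7063/12125 = 19223 + 7063/12125 = 233085938/12125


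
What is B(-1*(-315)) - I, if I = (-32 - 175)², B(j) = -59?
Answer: -42908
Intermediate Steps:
I = 42849 (I = (-207)² = 42849)
B(-1*(-315)) - I = -59 - 1*42849 = -59 - 42849 = -42908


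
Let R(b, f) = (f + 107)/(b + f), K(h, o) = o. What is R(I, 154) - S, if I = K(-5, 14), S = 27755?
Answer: -1554193/56 ≈ -27753.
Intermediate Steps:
I = 14
R(b, f) = (107 + f)/(b + f)
R(I, 154) - S = (107 + 154)/(14 + 154) - 1*27755 = 261/168 - 27755 = (1/168)*261 - 27755 = 87/56 - 27755 = -1554193/56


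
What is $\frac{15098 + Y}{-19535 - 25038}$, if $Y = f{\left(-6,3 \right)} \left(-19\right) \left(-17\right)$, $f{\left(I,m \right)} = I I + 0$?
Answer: $- \frac{26726}{44573} \approx -0.5996$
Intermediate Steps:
$f{\left(I,m \right)} = I^{2}$ ($f{\left(I,m \right)} = I^{2} + 0 = I^{2}$)
$Y = 11628$ ($Y = \left(-6\right)^{2} \left(-19\right) \left(-17\right) = 36 \left(-19\right) \left(-17\right) = \left(-684\right) \left(-17\right) = 11628$)
$\frac{15098 + Y}{-19535 - 25038} = \frac{15098 + 11628}{-19535 - 25038} = \frac{26726}{-44573} = 26726 \left(- \frac{1}{44573}\right) = - \frac{26726}{44573}$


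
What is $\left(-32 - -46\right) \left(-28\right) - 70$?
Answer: $-462$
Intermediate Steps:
$\left(-32 - -46\right) \left(-28\right) - 70 = \left(-32 + 46\right) \left(-28\right) - 70 = 14 \left(-28\right) - 70 = -392 - 70 = -462$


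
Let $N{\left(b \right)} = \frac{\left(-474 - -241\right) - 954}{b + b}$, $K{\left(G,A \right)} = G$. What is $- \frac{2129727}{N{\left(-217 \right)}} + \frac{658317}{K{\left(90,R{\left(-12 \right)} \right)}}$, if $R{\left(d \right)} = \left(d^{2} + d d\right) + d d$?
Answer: $- \frac{27468571447}{35610} \approx -7.7137 \cdot 10^{5}$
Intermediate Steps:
$R{\left(d \right)} = 3 d^{2}$ ($R{\left(d \right)} = \left(d^{2} + d^{2}\right) + d^{2} = 2 d^{2} + d^{2} = 3 d^{2}$)
$N{\left(b \right)} = - \frac{1187}{2 b}$ ($N{\left(b \right)} = \frac{\left(-474 + 241\right) - 954}{2 b} = \left(-233 - 954\right) \frac{1}{2 b} = - 1187 \frac{1}{2 b} = - \frac{1187}{2 b}$)
$- \frac{2129727}{N{\left(-217 \right)}} + \frac{658317}{K{\left(90,R{\left(-12 \right)} \right)}} = - \frac{2129727}{\left(- \frac{1187}{2}\right) \frac{1}{-217}} + \frac{658317}{90} = - \frac{2129727}{\left(- \frac{1187}{2}\right) \left(- \frac{1}{217}\right)} + 658317 \cdot \frac{1}{90} = - \frac{2129727}{\frac{1187}{434}} + \frac{219439}{30} = \left(-2129727\right) \frac{434}{1187} + \frac{219439}{30} = - \frac{924301518}{1187} + \frac{219439}{30} = - \frac{27468571447}{35610}$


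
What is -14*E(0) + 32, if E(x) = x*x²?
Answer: 32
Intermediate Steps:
E(x) = x³
-14*E(0) + 32 = -14*0³ + 32 = -14*0 + 32 = 0 + 32 = 32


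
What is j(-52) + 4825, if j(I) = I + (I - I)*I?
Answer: 4773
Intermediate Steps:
j(I) = I (j(I) = I + 0*I = I + 0 = I)
j(-52) + 4825 = -52 + 4825 = 4773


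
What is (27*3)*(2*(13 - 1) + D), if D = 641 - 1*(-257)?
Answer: 74682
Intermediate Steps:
D = 898 (D = 641 + 257 = 898)
(27*3)*(2*(13 - 1) + D) = (27*3)*(2*(13 - 1) + 898) = 81*(2*12 + 898) = 81*(24 + 898) = 81*922 = 74682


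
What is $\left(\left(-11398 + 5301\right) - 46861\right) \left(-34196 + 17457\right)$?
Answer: $886463962$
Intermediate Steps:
$\left(\left(-11398 + 5301\right) - 46861\right) \left(-34196 + 17457\right) = \left(-6097 - 46861\right) \left(-16739\right) = \left(-52958\right) \left(-16739\right) = 886463962$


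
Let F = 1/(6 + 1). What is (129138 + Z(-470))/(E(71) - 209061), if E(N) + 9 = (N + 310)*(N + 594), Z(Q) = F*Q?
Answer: 903496/310065 ≈ 2.9139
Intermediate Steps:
F = ⅐ (F = 1/7 = ⅐ ≈ 0.14286)
Z(Q) = Q/7
E(N) = -9 + (310 + N)*(594 + N) (E(N) = -9 + (N + 310)*(N + 594) = -9 + (310 + N)*(594 + N))
(129138 + Z(-470))/(E(71) - 209061) = (129138 + (⅐)*(-470))/((184131 + 71² + 904*71) - 209061) = (129138 - 470/7)/((184131 + 5041 + 64184) - 209061) = 903496/(7*(253356 - 209061)) = (903496/7)/44295 = (903496/7)*(1/44295) = 903496/310065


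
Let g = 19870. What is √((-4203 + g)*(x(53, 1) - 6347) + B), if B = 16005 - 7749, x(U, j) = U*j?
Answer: 9*I*√1217282 ≈ 9929.8*I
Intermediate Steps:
B = 8256
√((-4203 + g)*(x(53, 1) - 6347) + B) = √((-4203 + 19870)*(53*1 - 6347) + 8256) = √(15667*(53 - 6347) + 8256) = √(15667*(-6294) + 8256) = √(-98608098 + 8256) = √(-98599842) = 9*I*√1217282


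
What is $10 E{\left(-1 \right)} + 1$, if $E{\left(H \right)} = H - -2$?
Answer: $11$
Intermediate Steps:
$E{\left(H \right)} = 2 + H$ ($E{\left(H \right)} = H + 2 = 2 + H$)
$10 E{\left(-1 \right)} + 1 = 10 \left(2 - 1\right) + 1 = 10 \cdot 1 + 1 = 10 + 1 = 11$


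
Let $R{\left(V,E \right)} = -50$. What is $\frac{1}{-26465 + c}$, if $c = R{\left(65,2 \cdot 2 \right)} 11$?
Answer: $- \frac{1}{27015} \approx -3.7016 \cdot 10^{-5}$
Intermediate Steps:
$c = -550$ ($c = \left(-50\right) 11 = -550$)
$\frac{1}{-26465 + c} = \frac{1}{-26465 - 550} = \frac{1}{-27015} = - \frac{1}{27015}$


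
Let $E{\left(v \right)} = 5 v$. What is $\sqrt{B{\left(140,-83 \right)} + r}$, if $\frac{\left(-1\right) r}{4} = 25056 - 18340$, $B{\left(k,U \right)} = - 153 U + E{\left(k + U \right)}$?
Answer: $2 i \sqrt{3470} \approx 117.81 i$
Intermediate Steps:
$B{\left(k,U \right)} = - 148 U + 5 k$ ($B{\left(k,U \right)} = - 153 U + 5 \left(k + U\right) = - 153 U + 5 \left(U + k\right) = - 153 U + \left(5 U + 5 k\right) = - 148 U + 5 k$)
$r = -26864$ ($r = - 4 \left(25056 - 18340\right) = \left(-4\right) 6716 = -26864$)
$\sqrt{B{\left(140,-83 \right)} + r} = \sqrt{\left(\left(-148\right) \left(-83\right) + 5 \cdot 140\right) - 26864} = \sqrt{\left(12284 + 700\right) - 26864} = \sqrt{12984 - 26864} = \sqrt{-13880} = 2 i \sqrt{3470}$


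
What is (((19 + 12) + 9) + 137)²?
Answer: 31329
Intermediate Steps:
(((19 + 12) + 9) + 137)² = ((31 + 9) + 137)² = (40 + 137)² = 177² = 31329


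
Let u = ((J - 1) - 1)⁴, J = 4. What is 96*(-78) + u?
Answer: -7472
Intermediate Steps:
u = 16 (u = ((4 - 1) - 1)⁴ = (3 - 1)⁴ = 2⁴ = 16)
96*(-78) + u = 96*(-78) + 16 = -7488 + 16 = -7472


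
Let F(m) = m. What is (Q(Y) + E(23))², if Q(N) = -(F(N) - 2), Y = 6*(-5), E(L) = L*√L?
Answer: 13191 + 1472*√23 ≈ 20250.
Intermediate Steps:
E(L) = L^(3/2)
Y = -30
Q(N) = 2 - N (Q(N) = -(N - 2) = -(-2 + N) = 2 - N)
(Q(Y) + E(23))² = ((2 - 1*(-30)) + 23^(3/2))² = ((2 + 30) + 23*√23)² = (32 + 23*√23)²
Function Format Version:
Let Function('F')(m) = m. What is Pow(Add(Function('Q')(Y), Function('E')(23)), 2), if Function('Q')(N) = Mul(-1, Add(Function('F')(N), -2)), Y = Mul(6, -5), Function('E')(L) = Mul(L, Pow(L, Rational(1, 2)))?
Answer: Add(13191, Mul(1472, Pow(23, Rational(1, 2)))) ≈ 20250.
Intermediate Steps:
Function('E')(L) = Pow(L, Rational(3, 2))
Y = -30
Function('Q')(N) = Add(2, Mul(-1, N)) (Function('Q')(N) = Mul(-1, Add(N, -2)) = Mul(-1, Add(-2, N)) = Add(2, Mul(-1, N)))
Pow(Add(Function('Q')(Y), Function('E')(23)), 2) = Pow(Add(Add(2, Mul(-1, -30)), Pow(23, Rational(3, 2))), 2) = Pow(Add(Add(2, 30), Mul(23, Pow(23, Rational(1, 2)))), 2) = Pow(Add(32, Mul(23, Pow(23, Rational(1, 2)))), 2)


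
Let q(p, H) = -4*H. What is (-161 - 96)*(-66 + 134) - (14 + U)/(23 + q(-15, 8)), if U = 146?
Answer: -157124/9 ≈ -17458.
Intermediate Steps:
(-161 - 96)*(-66 + 134) - (14 + U)/(23 + q(-15, 8)) = (-161 - 96)*(-66 + 134) - (14 + 146)/(23 - 4*8) = -257*68 - 160/(23 - 32) = -17476 - 160/(-9) = -17476 - 160*(-1)/9 = -17476 - 1*(-160/9) = -17476 + 160/9 = -157124/9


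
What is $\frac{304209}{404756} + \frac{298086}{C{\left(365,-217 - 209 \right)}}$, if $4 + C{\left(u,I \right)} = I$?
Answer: $- \frac{60260643573}{87022540} \approx -692.47$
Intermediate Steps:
$C{\left(u,I \right)} = -4 + I$
$\frac{304209}{404756} + \frac{298086}{C{\left(365,-217 - 209 \right)}} = \frac{304209}{404756} + \frac{298086}{-4 - 426} = \frac{304209}{404756} + \frac{298086}{-430} = \frac{304209}{404756} + 298086 \left(- \frac{1}{430}\right) = \frac{304209}{404756} - \frac{149043}{215} = - \frac{60260643573}{87022540}$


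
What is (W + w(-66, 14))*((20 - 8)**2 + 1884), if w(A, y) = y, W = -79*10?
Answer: -1573728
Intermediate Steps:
W = -790
(W + w(-66, 14))*((20 - 8)**2 + 1884) = (-790 + 14)*((20 - 8)**2 + 1884) = -776*(12**2 + 1884) = -776*(144 + 1884) = -776*2028 = -1573728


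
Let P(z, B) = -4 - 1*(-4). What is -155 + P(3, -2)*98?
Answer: -155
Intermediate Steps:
P(z, B) = 0 (P(z, B) = -4 + 4 = 0)
-155 + P(3, -2)*98 = -155 + 0*98 = -155 + 0 = -155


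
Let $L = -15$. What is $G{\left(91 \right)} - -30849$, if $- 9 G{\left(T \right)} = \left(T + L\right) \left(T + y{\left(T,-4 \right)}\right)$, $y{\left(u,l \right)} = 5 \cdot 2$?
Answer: $\frac{269965}{9} \approx 29996.0$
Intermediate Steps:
$y{\left(u,l \right)} = 10$
$G{\left(T \right)} = - \frac{\left(-15 + T\right) \left(10 + T\right)}{9}$ ($G{\left(T \right)} = - \frac{\left(T - 15\right) \left(T + 10\right)}{9} = - \frac{\left(-15 + T\right) \left(10 + T\right)}{9}$)
$G{\left(91 \right)} - -30849 = \left(\frac{50}{3} - \frac{91^{2}}{9} + \frac{5}{9} \cdot 91\right) - -30849 = \left(\frac{50}{3} - \frac{8281}{9} + \frac{455}{9}\right) + 30849 = - \frac{7676}{9} + 30849 = \frac{269965}{9}$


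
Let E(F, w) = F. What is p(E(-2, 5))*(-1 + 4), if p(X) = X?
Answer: -6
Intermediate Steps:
p(E(-2, 5))*(-1 + 4) = -2*(-1 + 4) = -2*3 = -6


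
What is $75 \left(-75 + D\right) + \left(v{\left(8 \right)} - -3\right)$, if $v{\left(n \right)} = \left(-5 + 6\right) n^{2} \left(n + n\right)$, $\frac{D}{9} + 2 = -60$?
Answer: $-46448$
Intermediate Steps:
$D = -558$ ($D = -18 + 9 \left(-60\right) = -18 - 540 = -558$)
$v{\left(n \right)} = 2 n^{3}$ ($v{\left(n \right)} = 1 n^{2} \cdot 2 n = n^{2} \cdot 2 n = 2 n^{3}$)
$75 \left(-75 + D\right) + \left(v{\left(8 \right)} - -3\right) = 75 \left(-75 - 558\right) - \left(-3 - 2 \cdot 8^{3}\right) = 75 \left(-633\right) + \left(2 \cdot 512 + 3\right) = -47475 + \left(1024 + 3\right) = -47475 + 1027 = -46448$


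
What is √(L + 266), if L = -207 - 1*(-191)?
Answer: 5*√10 ≈ 15.811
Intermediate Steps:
L = -16 (L = -207 + 191 = -16)
√(L + 266) = √(-16 + 266) = √250 = 5*√10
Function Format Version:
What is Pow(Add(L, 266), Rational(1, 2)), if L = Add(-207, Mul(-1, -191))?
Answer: Mul(5, Pow(10, Rational(1, 2))) ≈ 15.811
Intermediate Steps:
L = -16 (L = Add(-207, 191) = -16)
Pow(Add(L, 266), Rational(1, 2)) = Pow(Add(-16, 266), Rational(1, 2)) = Pow(250, Rational(1, 2)) = Mul(5, Pow(10, Rational(1, 2)))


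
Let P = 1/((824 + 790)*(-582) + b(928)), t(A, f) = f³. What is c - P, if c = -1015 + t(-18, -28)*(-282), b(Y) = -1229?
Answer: 5821653372074/940577 ≈ 6.1894e+6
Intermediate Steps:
P = -1/940577 (P = 1/((824 + 790)*(-582) - 1229) = 1/(1614*(-582) - 1229) = 1/(-939348 - 1229) = 1/(-940577) = -1/940577 ≈ -1.0632e-6)
c = 6189449 (c = -1015 + (-28)³*(-282) = -1015 - 21952*(-282) = -1015 + 6190464 = 6189449)
c - P = 6189449 - 1*(-1/940577) = 6189449 + 1/940577 = 5821653372074/940577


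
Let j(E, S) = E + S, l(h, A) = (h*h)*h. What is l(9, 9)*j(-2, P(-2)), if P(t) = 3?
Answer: 729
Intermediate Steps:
l(h, A) = h³ (l(h, A) = h²*h = h³)
l(9, 9)*j(-2, P(-2)) = 9³*(-2 + 3) = 729*1 = 729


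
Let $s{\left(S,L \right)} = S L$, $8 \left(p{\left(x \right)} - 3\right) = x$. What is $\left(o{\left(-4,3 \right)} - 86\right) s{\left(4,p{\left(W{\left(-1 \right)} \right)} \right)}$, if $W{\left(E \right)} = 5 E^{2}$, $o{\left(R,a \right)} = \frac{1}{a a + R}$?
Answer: $- \frac{12441}{10} \approx -1244.1$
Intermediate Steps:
$o{\left(R,a \right)} = \frac{1}{R + a^{2}}$ ($o{\left(R,a \right)} = \frac{1}{a^{2} + R} = \frac{1}{R + a^{2}}$)
$p{\left(x \right)} = 3 + \frac{x}{8}$
$s{\left(S,L \right)} = L S$
$\left(o{\left(-4,3 \right)} - 86\right) s{\left(4,p{\left(W{\left(-1 \right)} \right)} \right)} = \left(\frac{1}{-4 + 3^{2}} - 86\right) \left(3 + \frac{5 \left(-1\right)^{2}}{8}\right) 4 = \left(\frac{1}{-4 + 9} - 86\right) \left(3 + \frac{5 \cdot 1}{8}\right) 4 = \left(\frac{1}{5} - 86\right) \left(3 + \frac{1}{8} \cdot 5\right) 4 = \left(\frac{1}{5} - 86\right) \left(3 + \frac{5}{8}\right) 4 = - \frac{429 \cdot \frac{29}{8} \cdot 4}{5} = \left(- \frac{429}{5}\right) \frac{29}{2} = - \frac{12441}{10}$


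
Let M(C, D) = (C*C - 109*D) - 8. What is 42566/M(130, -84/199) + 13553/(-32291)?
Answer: 113921316651/54421055612 ≈ 2.0933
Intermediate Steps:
M(C, D) = -8 + C² - 109*D (M(C, D) = (C² - 109*D) - 8 = -8 + C² - 109*D)
42566/M(130, -84/199) + 13553/(-32291) = 42566/(-8 + 130² - (-9156)/199) + 13553/(-32291) = 42566/(-8 + 16900 - (-9156)/199) + 13553*(-1/32291) = 42566/(-8 + 16900 - 109*(-84/199)) - 13553/32291 = 42566/(-8 + 16900 + 9156/199) - 13553/32291 = 42566/(3370664/199) - 13553/32291 = 42566*(199/3370664) - 13553/32291 = 4235317/1685332 - 13553/32291 = 113921316651/54421055612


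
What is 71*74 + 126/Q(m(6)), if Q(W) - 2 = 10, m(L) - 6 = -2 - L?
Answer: 10529/2 ≈ 5264.5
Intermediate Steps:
m(L) = 4 - L (m(L) = 6 + (-2 - L) = 4 - L)
Q(W) = 12 (Q(W) = 2 + 10 = 12)
71*74 + 126/Q(m(6)) = 71*74 + 126/12 = 5254 + 126*(1/12) = 5254 + 21/2 = 10529/2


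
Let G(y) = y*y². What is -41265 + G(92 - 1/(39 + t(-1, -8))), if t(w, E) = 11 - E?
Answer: 143794673695/195112 ≈ 7.3699e+5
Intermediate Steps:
G(y) = y³
-41265 + G(92 - 1/(39 + t(-1, -8))) = -41265 + (92 - 1/(39 + (11 - 1*(-8))))³ = -41265 + (92 - 1/(39 + (11 + 8)))³ = -41265 + (92 - 1/(39 + 19))³ = -41265 + (92 - 1/58)³ = -41265 + (5335/58)³ = -41265 + 151845970375/195112 = 143794673695/195112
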